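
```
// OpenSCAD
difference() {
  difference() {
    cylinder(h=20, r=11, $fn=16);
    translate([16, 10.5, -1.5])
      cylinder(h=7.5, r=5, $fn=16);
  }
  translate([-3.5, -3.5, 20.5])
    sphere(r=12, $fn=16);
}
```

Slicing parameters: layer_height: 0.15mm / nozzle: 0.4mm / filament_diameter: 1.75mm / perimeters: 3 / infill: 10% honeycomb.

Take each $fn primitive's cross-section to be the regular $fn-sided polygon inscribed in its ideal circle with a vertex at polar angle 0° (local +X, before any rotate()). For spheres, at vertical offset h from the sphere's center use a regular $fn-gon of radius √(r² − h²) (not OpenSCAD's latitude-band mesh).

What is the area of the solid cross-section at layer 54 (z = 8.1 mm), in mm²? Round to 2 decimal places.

At z = 8.1 mm: the r=11 cylinder gives a regular 16-gon of circumradius 11 (constant along its height) (area = (16/2)·11.000²·sin(360°/16) = 370.44 mm²); the cylinder at (16, 10.5) is not intersected at this z (z outside [-1.5, 6]); Subtracting the remaining from the first: none of the subtracted shapes is present at this height, so the r=11 cylinder is unchanged — area = 370.44 mm²; the sphere at (-3.5, -3.5) is not intersected at this z (|z−center|=12.400 > r=12); Taking the first minus the rest: none of the subtracted shapes is present at this height, so the result so far is unchanged — area = 370.44 mm². Overall, the cross-section is a single solid region. Net area = 370.44 mm².

370.44 mm²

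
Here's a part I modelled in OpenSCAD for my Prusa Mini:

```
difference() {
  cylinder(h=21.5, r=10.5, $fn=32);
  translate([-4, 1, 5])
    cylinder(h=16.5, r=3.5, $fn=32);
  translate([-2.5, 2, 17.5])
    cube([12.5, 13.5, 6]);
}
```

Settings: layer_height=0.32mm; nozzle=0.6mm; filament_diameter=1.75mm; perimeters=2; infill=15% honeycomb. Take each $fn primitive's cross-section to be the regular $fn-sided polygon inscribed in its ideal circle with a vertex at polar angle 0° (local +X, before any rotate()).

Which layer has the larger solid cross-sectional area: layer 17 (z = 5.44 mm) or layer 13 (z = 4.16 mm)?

Layer 17 (z = 5.44): the cylinder: section is a regular 32-gon, circumradius r=10.5 (area = (32/2)·10.500²·sin(360°/32) = 344.14 mm²); the r=3.5 cylinder at (-4, 1) gives a regular 32-gon of circumradius 3.5 (constant along its height) (area = (32/2)·3.500²·sin(360°/32) = 38.24 mm²); the cube at (-2.5, 2) is absent (z outside [17.5, 23.5]); Taking the first minus the rest: starting from the r=10.5 cylinder (344.14 mm²), the r=3.5 cylinder at (-4, 1) lies wholly inside it (removes its full 38.24 mm² and its 21.96 mm outline becomes a hole wall) — area = 305.90 mm². So its area = 305.90 mm². Layer 13 (z = 4.16): the r=10.5 cylinder contributes a regular 32-gon of circumradius 10.5 (area = (32/2)·10.500²·sin(360°/32) = 344.14 mm²); the cylinder at (-4, 1) does not reach this height (z outside [5, 21.5]); the cube at (-2.5, 2) is absent (z outside [17.5, 23.5]); After the difference (first − rest): none of the subtracted shapes is present at this height, so the r=10.5 cylinder is unchanged — area = 344.14 mm². So its area = 344.14 mm². Layer 13 is larger (344.14 vs 305.90 mm²).

layer 13 (z = 4.16 mm)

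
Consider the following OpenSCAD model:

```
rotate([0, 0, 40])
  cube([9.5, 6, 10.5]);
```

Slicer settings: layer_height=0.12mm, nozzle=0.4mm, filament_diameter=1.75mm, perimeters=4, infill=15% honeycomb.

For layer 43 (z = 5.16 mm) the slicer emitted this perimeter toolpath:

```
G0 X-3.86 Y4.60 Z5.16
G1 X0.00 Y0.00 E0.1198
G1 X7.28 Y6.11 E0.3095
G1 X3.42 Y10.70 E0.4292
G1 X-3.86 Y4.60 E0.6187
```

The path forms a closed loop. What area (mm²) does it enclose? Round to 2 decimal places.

Apply the shoelace formula to the sequence of (X, Y) vertices; enclosed area = 57.02 mm².

57.02 mm²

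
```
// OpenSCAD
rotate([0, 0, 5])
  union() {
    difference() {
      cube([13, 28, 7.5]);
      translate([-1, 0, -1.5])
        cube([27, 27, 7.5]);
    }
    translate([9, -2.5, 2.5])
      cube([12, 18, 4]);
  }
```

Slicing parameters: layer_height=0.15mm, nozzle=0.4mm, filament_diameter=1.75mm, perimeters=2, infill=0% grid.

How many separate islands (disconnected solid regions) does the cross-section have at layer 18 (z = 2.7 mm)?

2

At z = 2.7 mm: the cube is present — its section is the full 13×28 rectangle; the cube at (-1, 0) (footprint 27×27) is included at this height; Subtracting the remaining from the first: starting from the 13×28 cube, the 27×27 cube at (-1, 0) partially overlaps it — only the 351.00 mm² overlap (of its 729.00 mm²) is removed, clipping the outline — 1 connected region; the 12×18 cube at (9, -2.5) contributes its full rectangle; Taking the union: the 2 present regions are separate (no shared area or edge), so areas and boundary lengths simply add and each stays a separate island — 2 connected regions; (whole slice rotated 5° about Z — lengths, areas and connectivity unchanged). Overall, the cross-section has 2 separate islands. Island count = 2.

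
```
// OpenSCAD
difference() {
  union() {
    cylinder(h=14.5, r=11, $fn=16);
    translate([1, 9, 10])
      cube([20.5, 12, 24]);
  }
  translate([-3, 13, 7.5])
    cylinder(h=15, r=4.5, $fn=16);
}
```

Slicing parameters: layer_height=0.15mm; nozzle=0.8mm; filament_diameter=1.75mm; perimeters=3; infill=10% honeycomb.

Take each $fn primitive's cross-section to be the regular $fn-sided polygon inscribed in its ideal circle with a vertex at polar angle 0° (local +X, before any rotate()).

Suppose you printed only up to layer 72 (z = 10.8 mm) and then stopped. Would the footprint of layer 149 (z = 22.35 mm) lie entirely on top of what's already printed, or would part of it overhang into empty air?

entirely on top

Compare the two slices. At z = 10.8: the cylinder: section is a regular 16-gon, circumradius r=11 (area = (16/2)·11.000²·sin(360°/16) = 370.44 mm²); the cube at (1, 9) is present — its section is the full 20.5×12 rectangle (area 246.00 mm²); Combining (union): the regions partially overlap — summed areas 616.44 mm² minus the doubly-counted overlap 5.77 mm² gives 610.67 mm² — area = 610.67 mm²; the r=4.5 cylinder at (-3, 13) gives a regular 16-gon of circumradius 4.5 (constant along its height) (area = (16/2)·4.500²·sin(360°/16) = 61.99 mm²); Taking the first minus the rest: starting from the result so far (610.67 mm²), the r=4.5 cylinder at (-3, 13) partially overlaps it — only the 10.09 mm² overlap (of its 61.99 mm²) is removed, clipping the outline — area = 600.58 mm². At z = 22.35: the cylinder is not intersected at this z (z outside [0, 14.5]); the cube at (1, 9) (footprint 20.5×12) is included at this height (area 246.00 mm²); Merging all regions: only the 20.5×12 cube at (1, 9) is present, so the union is just that shape — area = 246.00 mm²; the r=4.5 cylinder at (-3, 13) contributes a regular 16-gon of circumradius 4.5 (area = (16/2)·4.500²·sin(360°/16) = 61.99 mm²); After the difference (first − rest): starting from that combined region (246.00 mm²), the r=4.5 cylinder at (-3, 13) partially overlaps it — only the 1.17 mm² overlap (of its 61.99 mm²) is removed, clipping the outline — area = 244.83 mm². Checking containment: the cross-section at z = 22.35 is a subset of the cross-section at z = 10.8.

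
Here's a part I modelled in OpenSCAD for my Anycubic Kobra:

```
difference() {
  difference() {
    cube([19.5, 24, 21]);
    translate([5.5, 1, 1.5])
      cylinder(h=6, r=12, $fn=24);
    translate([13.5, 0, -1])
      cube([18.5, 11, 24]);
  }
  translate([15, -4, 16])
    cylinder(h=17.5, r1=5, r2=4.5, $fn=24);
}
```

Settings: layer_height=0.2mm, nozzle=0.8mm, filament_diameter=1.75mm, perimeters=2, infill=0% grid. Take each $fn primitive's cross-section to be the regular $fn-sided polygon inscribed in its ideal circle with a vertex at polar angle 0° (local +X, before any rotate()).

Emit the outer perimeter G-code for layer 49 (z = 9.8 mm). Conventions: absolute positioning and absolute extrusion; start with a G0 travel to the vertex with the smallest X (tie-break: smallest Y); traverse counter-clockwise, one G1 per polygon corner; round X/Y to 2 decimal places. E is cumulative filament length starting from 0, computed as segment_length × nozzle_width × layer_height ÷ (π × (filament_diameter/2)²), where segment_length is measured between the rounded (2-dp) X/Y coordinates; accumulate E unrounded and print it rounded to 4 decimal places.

At z = 9.8 mm: the 19.5×24 cube contributes its full rectangle; the cylinder at (5.5, 1) does not reach this height (z outside [1.5, 7.5]); the cube at (13.5, 0) (footprint 18.5×11) is included at this height; Taking the first minus the rest: starting from the 19.5×24 cube, the 18.5×11 cube at (13.5, 0) partially overlaps it — only the 66.00 mm² overlap (of its 203.50 mm²) is removed, clipping the outline — 1 connected region; the cone at (15, -4) is not intersected at this z (z outside [16, 33.5]); Subtracting the remaining from the first: none of the subtracted shapes is present at this height, so that combined region is unchanged — 1 connected region. The outline is a single polygon with 6 vertices. Extrusion per mm of travel: 0.8 × 0.2 / (π × 0.875²) = 0.066520. Accumulating E over each segment gives final E = 5.7873.

G0 X0.00 Y0.00 Z9.80
G1 X13.50 Y0.00 E0.8980
G1 X13.50 Y11.00 E1.6297
G1 X19.50 Y11.00 E2.0289
G1 X19.50 Y24.00 E2.8936
G1 X0.00 Y24.00 E4.1908
G1 X0.00 Y0.00 E5.7873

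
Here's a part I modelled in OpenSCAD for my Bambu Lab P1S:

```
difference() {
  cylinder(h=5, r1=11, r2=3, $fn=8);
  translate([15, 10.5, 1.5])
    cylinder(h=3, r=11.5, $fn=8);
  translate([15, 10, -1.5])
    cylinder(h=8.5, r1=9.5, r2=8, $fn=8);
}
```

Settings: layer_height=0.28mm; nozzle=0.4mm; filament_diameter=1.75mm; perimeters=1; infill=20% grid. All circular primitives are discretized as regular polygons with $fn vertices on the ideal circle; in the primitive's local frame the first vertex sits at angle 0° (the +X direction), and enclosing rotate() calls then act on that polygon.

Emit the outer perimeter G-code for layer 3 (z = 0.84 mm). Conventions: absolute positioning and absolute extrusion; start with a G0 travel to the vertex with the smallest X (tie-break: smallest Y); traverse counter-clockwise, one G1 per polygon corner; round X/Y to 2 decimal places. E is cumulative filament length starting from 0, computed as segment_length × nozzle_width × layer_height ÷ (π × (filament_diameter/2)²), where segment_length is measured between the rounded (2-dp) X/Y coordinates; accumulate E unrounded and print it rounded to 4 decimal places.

At z = 0.84 mm: the cone: at t=0.168 of its height the radius interpolates to r₁+(r₂−r₁)t = 9.656, giving a regular 8-gon of that circumradius; the cylinder at (15, 10.5) is not intersected at this z (z outside [1.5, 4.5]); the cone at (15, 10): at t=0.275 of its height the radius interpolates to r₁+(r₂−r₁)t = 9.087, giving a regular 8-gon of that circumradius; After the difference (first − rest): starting from the cone, the cone at (15, 10) misses the remaining region (no effect) — 1 connected region. The outline is a single polygon with 8 vertices. Extrusion per mm of travel: 0.4 × 0.28 / (π × 0.875²) = 0.046564. Accumulating E over each segment gives final E = 2.7540.

G0 X-9.66 Y0.00 Z0.84
G1 X-6.83 Y-6.83 E0.3443
G1 X0.00 Y-9.66 E0.6885
G1 X6.83 Y-6.83 E1.0328
G1 X9.66 Y0.00 E1.3770
G1 X6.83 Y6.83 E1.7213
G1 X0.00 Y9.66 E2.0655
G1 X-6.83 Y6.83 E2.4098
G1 X-9.66 Y0.00 E2.7540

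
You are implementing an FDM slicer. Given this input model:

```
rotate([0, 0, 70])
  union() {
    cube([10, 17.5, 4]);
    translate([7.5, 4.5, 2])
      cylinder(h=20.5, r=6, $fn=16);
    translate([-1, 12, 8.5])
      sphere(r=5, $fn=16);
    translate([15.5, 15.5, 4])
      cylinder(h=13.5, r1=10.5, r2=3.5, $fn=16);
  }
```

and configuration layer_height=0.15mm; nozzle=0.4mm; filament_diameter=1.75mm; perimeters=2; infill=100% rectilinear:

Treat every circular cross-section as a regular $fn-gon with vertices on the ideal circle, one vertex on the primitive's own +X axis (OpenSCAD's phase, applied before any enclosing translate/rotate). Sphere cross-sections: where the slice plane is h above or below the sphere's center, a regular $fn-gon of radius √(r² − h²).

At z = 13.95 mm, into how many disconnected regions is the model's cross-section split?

At z = 13.95 mm: the cube is not intersected at this z (z outside [0, 4]); the r=6 cylinder at (7.5, 4.5) gives a regular 16-gon of circumradius 6 (constant along its height); the sphere at (-1, 12) is absent (|z−center|=5.450 > r=5); the cone at (15.5, 15.5) (r1=10.5→r2=3.5) has section circumradius 5.341 here — a regular 16-gon; Taking the union: the 2 present regions are separate (no shared area or edge), so areas and boundary lengths simply add and each stays a separate island — 2 connected regions; (rotated 70° about Z; rotation is an isometry so areas/perimeters/island counts are preserved). The result has 2 disconnected regions.

2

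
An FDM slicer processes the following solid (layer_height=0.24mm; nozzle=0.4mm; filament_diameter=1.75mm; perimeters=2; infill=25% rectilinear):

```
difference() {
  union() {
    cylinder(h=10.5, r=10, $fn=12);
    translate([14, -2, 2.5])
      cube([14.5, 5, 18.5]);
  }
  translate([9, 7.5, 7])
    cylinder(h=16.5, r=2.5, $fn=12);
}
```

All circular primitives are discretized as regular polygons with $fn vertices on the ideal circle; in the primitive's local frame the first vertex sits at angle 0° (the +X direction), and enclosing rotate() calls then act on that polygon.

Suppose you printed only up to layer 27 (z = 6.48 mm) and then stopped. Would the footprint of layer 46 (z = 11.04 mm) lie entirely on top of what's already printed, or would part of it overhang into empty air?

entirely on top

Compare the two slices. At z = 6.48: the cylinder: section is a regular 12-gon, circumradius r=10 (area = (12/2)·10.000²·sin(360°/12) = 300.00 mm²); the cube at (14, -2) is present — its section is the full 14.5×5 rectangle (area 72.50 mm²); Merging all regions: the 2 present regions are separate (no shared area or edge), so areas and boundary lengths simply add and each stays a separate island — area = 372.50 mm²; the cylinder at (9, 7.5) is absent (z outside [7, 23.5]); Taking the first minus the rest: none of the subtracted shapes is present at this height, so that combined region is unchanged — area = 372.50 mm². At z = 11.04: the cylinder does not reach this height (z outside [0, 10.5]); the cube at (14, -2) (footprint 14.5×5) is included at this height (area 72.50 mm²); Taking the union: only the 14.5×5 cube at (14, -2) is present, so the union is just that shape — area = 72.50 mm²; the r=2.5 cylinder at (9, 7.5) contributes a regular 12-gon of circumradius 2.5 (area = (12/2)·2.500²·sin(360°/12) = 18.75 mm²); Taking the first minus the rest: starting from that combined region (72.50 mm²), the r=2.5 cylinder at (9, 7.5) misses the remaining region (no effect) — area = 72.50 mm². Checking containment: the cross-section at z = 11.04 is a subset of the cross-section at z = 6.48.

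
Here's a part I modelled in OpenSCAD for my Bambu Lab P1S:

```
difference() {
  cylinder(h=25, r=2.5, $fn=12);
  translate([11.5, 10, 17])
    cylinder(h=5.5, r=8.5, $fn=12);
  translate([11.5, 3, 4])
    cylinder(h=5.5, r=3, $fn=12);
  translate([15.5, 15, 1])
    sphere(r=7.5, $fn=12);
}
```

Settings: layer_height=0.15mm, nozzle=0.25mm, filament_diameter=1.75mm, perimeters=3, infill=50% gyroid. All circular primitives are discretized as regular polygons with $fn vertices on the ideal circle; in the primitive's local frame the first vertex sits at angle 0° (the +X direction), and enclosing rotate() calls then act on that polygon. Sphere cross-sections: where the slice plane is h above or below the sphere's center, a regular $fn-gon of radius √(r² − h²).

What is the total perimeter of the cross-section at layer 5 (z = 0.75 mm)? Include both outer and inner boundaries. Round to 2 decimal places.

At z = 0.75 mm: the r=2.5 cylinder gives a regular 12-gon of circumradius 2.5 (constant along its height) (perimeter = 2·12·2.500·sin(180°/12) = 15.53 mm); the cylinder at (11.5, 10) is not intersected at this z (z outside [17, 22.5]); the cylinder at (11.5, 3) is not intersected at this z (z outside [4, 9.5]); the r=7.5 sphere at (15.5, 15) slices to a regular 12-gon of circumradius 7.496 (√(r²−h²) with h=0.25 from center) (perimeter = 2·12·7.496·sin(180°/12) = 46.56 mm); Subtracting the remaining from the first: starting from the r=2.5 cylinder, the r=7.5 sphere at (15.5, 15) misses the remaining region (no effect) — boundary = 15.53 mm. Overall, the cross-section is a single solid region. Total boundary length (outer) = 15.53 mm.

15.53 mm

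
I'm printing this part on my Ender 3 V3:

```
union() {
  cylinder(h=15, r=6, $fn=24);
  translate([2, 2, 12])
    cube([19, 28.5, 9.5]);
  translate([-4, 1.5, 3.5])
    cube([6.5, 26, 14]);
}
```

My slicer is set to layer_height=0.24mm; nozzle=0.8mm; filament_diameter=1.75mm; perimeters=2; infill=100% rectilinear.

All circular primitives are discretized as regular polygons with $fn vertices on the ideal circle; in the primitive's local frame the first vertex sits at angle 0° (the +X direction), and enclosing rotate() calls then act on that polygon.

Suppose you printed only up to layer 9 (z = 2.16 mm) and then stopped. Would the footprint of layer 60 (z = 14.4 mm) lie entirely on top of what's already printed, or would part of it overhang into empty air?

part overhangs

Compare the two slices. At z = 2.16: the r=6 cylinder contributes a regular 24-gon of circumradius 6 (area = (24/2)·6.000²·sin(360°/24) = 111.81 mm²); the cube at (2, 2) is absent (z outside [12, 21.5]); the cube at (-4, 1.5) is not intersected at this z (z outside [3.5, 17.5]); Merging all regions: only the r=6 cylinder is present, so the union is just that shape — area = 111.81 mm². At z = 14.4: the r=6 cylinder contributes a regular 24-gon of circumradius 6 (area = (24/2)·6.000²·sin(360°/24) = 111.81 mm²); the cube at (2, 2) is present — its section is the full 19×28.5 rectangle (area 541.50 mm²); the cube at (-4, 1.5) is present — its section is the full 6.5×26 rectangle (area 169.00 mm²); Merging all regions: the regions partially overlap — summed areas 822.31 mm² minus the doubly-counted overlap 46.17 mm² gives 776.14 mm² — area = 776.14 mm². Checking containment: at z = 14.4 the cross-section extends beyond the z = 2.16 cross-section by about 664.33 mm².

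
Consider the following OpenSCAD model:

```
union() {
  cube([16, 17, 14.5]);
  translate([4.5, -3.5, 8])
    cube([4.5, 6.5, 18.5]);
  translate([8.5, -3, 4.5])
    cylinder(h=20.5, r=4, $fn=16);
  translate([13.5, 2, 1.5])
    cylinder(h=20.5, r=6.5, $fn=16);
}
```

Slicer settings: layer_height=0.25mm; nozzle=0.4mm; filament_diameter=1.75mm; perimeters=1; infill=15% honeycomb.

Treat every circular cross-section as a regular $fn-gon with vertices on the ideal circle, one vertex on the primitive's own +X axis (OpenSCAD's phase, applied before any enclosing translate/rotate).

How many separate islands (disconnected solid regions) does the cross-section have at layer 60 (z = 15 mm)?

At z = 15 mm: the cube does not reach this height (z outside [0, 14.5]); the cube at (4.5, -3.5) is present — its section is the full 4.5×6.5 rectangle; the r=4 cylinder at (8.5, -3) contributes a regular 16-gon of circumradius 4; the r=6.5 cylinder at (13.5, 2) contributes a regular 16-gon of circumradius 6.5; Merging all regions: the regions partially overlap (shared area 36.89 mm²), so overlapping operands fuse into one piece — 1 connected region. Overall, the cross-section is a single solid region. Island count = 1.

1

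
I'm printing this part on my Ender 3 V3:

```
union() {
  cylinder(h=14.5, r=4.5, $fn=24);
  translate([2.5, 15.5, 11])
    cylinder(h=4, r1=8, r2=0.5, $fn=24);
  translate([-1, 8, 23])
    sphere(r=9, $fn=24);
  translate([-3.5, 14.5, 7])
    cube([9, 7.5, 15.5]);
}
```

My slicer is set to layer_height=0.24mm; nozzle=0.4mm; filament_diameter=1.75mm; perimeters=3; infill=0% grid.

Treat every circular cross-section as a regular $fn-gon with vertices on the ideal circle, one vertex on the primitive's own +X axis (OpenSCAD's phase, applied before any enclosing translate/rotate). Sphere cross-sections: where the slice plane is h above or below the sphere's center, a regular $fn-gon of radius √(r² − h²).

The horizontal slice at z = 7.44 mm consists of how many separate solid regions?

2

At z = 7.44 mm: the r=4.5 cylinder contributes a regular 24-gon of circumradius 4.5; the cone at (2.5, 15.5) is not intersected at this z (z outside [11, 15]); the sphere at (-1, 8) is absent (|z−center|=15.560 > r=9); the cube at (-3.5, 14.5) is present — its section is the full 9×7.5 rectangle; Merging all regions: the 2 present regions are separate (no shared area or edge), so areas and boundary lengths simply add and each stays a separate island — 2 connected regions. The result has 2 disconnected regions.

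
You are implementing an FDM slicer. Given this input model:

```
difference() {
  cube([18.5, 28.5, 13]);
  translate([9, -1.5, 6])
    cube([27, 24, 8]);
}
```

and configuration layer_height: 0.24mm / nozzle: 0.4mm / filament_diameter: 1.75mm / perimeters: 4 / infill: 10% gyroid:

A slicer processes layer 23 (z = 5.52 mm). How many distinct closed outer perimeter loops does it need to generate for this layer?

At z = 5.52 mm: the 18.5×28.5 cube contributes its full rectangle; the cube at (9, -1.5) is not intersected at this z (z outside [6, 14]); After the difference (first − rest): none of the subtracted shapes is present at this height, so the 18.5×28.5 cube is unchanged — 1 connected region. The result has 1 disconnected region.

1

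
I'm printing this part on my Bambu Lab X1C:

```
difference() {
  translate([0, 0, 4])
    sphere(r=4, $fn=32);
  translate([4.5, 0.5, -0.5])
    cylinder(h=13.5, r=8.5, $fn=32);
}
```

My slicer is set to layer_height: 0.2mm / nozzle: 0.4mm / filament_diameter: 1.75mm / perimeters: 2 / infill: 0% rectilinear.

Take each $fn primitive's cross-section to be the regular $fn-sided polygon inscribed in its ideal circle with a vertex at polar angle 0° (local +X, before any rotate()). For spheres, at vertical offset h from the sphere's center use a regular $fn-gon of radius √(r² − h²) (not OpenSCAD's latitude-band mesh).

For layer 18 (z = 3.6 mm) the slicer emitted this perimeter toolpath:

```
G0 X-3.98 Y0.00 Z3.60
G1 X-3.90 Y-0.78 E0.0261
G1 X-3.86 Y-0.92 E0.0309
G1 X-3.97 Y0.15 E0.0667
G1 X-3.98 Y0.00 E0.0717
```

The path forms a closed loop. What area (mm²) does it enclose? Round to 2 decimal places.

0.02 mm²

Apply the shoelace formula to the sequence of (X, Y) vertices; enclosed area = 0.02 mm².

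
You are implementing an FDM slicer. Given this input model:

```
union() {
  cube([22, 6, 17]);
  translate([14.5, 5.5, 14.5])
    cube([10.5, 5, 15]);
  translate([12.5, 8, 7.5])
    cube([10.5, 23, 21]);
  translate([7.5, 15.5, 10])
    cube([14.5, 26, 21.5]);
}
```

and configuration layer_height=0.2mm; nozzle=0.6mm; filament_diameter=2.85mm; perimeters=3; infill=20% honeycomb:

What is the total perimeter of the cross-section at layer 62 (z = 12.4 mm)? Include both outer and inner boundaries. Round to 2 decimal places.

At z = 12.4 mm: the cube is present — its section is the full 22×6 rectangle (perimeter 56.00 mm); the cube at (14.5, 5.5) is not intersected at this z (z outside [14.5, 29.5]); the cube at (12.5, 8) is present — its section is the full 10.5×23 rectangle (perimeter 67.00 mm); the cube at (7.5, 15.5) (footprint 14.5×26) is included at this height (perimeter 81.00 mm); Taking the union: the regions partially overlap (shared area 147.25 mm²), so the edge portions inside another operand are dropped and the merged outline is re-measured after clipping — boundary = 154.00 mm. Overall, the cross-section has 2 separate islands. Total boundary length (outer) = 154.00 mm.

154.00 mm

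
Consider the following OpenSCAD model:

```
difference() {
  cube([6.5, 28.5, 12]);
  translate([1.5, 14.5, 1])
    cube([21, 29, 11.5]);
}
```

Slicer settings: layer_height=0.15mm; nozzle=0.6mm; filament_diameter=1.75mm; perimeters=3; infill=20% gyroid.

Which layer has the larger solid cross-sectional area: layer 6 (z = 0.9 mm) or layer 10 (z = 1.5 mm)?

layer 6 (z = 0.9 mm)

Layer 6 (z = 0.9): the cube (footprint 6.5×28.5) is included at this height (area 185.25 mm²); the cube at (1.5, 14.5) is not intersected at this z (z outside [1, 12.5]); Taking the first minus the rest: none of the subtracted shapes is present at this height, so the 6.5×28.5 cube is unchanged — area = 185.25 mm². So its area = 185.25 mm². Layer 10 (z = 1.5): the cube (footprint 6.5×28.5) is included at this height (area 185.25 mm²); the cube at (1.5, 14.5) (footprint 21×29) is included at this height (area 609.00 mm²); Taking the first minus the rest: starting from the 6.5×28.5 cube (185.25 mm²), the 21×29 cube at (1.5, 14.5) partially overlaps it — only the 70.00 mm² overlap (of its 609.00 mm²) is removed, clipping the outline — area = 115.25 mm². So its area = 115.25 mm². Layer 6 is larger (185.25 vs 115.25 mm²).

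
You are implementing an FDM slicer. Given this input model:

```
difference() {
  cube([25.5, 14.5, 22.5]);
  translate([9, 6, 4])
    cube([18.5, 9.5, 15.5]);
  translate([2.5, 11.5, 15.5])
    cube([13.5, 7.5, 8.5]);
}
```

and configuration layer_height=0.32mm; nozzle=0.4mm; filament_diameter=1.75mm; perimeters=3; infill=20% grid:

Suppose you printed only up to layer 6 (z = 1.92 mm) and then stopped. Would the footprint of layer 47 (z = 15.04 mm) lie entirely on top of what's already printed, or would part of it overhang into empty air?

Compare the two slices. At z = 1.92: the cube (footprint 25.5×14.5) is included at this height (area 369.75 mm²); the cube at (9, 6) is not intersected at this z (z outside [4, 19.5]); the cube at (2.5, 11.5) does not reach this height (z outside [15.5, 24]); After the difference (first − rest): none of the subtracted shapes is present at this height, so the 25.5×14.5 cube is unchanged — area = 369.75 mm². At z = 15.04: the cube is present — its section is the full 25.5×14.5 rectangle (area 369.75 mm²); the cube at (9, 6) (footprint 18.5×9.5) is included at this height (area 175.75 mm²); the cube at (2.5, 11.5) does not reach this height (z outside [15.5, 24]); Subtracting the remaining from the first: starting from the 25.5×14.5 cube (369.75 mm²), the 18.5×9.5 cube at (9, 6) partially overlaps it — only the 140.25 mm² overlap (of its 175.75 mm²) is removed, clipping the outline — area = 229.50 mm². Checking containment: the cross-section at z = 15.04 is a subset of the cross-section at z = 1.92.

entirely on top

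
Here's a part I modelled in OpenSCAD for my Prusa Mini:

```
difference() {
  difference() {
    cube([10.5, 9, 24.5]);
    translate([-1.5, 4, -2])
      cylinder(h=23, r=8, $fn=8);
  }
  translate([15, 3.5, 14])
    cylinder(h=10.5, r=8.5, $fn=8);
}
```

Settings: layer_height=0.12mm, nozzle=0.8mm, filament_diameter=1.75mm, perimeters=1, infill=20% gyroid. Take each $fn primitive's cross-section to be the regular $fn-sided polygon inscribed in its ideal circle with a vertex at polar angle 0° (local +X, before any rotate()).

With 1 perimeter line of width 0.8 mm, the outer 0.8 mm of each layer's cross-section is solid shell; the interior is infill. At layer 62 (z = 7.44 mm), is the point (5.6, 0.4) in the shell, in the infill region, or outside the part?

shell

At z = 7.44 mm: the 10.5×9 cube contributes its full rectangle; the r=8 cylinder at (-1.5, 4) gives a regular 8-gon of circumradius 8 (constant along its height); Taking the first minus the rest: starting from the 10.5×9 cube, the r=8 cylinder at (-1.5, 4) partially overlaps it — only the 50.01 mm² overlap (of its 181.02 mm²) is removed, clipping the outline — 1 connected region; the cylinder at (15, 3.5) is absent (z outside [14, 24.5]); After the difference (first − rest): none of the subtracted shapes is present at this height, so that combined region is unchanged — 1 connected region. Overall, the cross-section is a single solid region. The nearest boundary edge runs (10.50, 0.00)→(4.84, 0.00); distance from the point to it = 0.40 mm. The point is inside the cross-section, 0.40 mm from the nearest boundary — within the 0.8 mm shell band (1 × 0.8).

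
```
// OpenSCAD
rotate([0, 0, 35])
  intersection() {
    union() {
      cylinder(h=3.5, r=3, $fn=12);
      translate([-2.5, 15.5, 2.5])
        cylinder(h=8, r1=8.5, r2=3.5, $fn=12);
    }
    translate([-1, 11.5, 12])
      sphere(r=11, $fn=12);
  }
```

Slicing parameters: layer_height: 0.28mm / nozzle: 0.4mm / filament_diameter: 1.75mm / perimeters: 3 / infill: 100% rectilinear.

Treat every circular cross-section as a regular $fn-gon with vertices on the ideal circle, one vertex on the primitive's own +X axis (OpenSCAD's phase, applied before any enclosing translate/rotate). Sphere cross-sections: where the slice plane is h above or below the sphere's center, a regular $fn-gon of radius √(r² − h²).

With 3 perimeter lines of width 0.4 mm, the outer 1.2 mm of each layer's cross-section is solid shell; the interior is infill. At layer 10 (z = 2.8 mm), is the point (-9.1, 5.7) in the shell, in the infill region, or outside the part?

At z = 2.8 mm: the cylinder: section is a regular 12-gon, circumradius r=3; the cone at (-2.5, 15.5): at t=0.037 of its height the radius interpolates to r₁+(r₂−r₁)t = 8.312, giving a regular 12-gon of that circumradius; Merging all regions: the 2 present regions are separate (no shared area or edge), so areas and boundary lengths simply add and each stays a separate island — 2 connected regions; the r=11 sphere at (-1, 11.5) slices to a regular 12-gon of circumradius 6.030 (√(r²−h²) with h=9.2 from center); Taking the intersection: the r=11 sphere at (-1, 11.5) partially overlaps that combined region; clipping to the common part keeps 90.53 mm² — 1 connected region; (whole slice rotated 35° about Z — lengths, areas and connectivity unchanged). Overall, the cross-section is a single solid region. Undo the 35° rotation: the query point maps to (-4.185, 9.889) in the un-rotated model frame. The nearest boundary edge runs (-2.50, 7.19)→(-5.81, 8.07); distance from the point to it = 2.17 mm. The point is inside the cross-section and 2.17 mm from the nearest boundary — more than the 1.2 mm shell width (3 × 0.4), so it's in the infill interior.

infill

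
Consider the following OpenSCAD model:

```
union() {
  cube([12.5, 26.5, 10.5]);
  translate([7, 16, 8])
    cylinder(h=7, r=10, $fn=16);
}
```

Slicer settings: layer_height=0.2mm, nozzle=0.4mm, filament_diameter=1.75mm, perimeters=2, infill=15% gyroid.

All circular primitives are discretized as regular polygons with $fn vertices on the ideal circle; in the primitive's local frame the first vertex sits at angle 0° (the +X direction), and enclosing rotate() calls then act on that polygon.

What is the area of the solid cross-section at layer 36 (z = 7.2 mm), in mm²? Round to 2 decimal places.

331.25 mm²

At z = 7.2 mm: the 12.5×26.5 cube contributes its full rectangle (area 331.25 mm²); the cylinder at (7, 16) is absent (z outside [8, 15]); Combining (union): only the 12.5×26.5 cube is present, so the union is just that shape — area = 331.25 mm². Overall, the cross-section is a single solid region. Net area = 331.25 mm².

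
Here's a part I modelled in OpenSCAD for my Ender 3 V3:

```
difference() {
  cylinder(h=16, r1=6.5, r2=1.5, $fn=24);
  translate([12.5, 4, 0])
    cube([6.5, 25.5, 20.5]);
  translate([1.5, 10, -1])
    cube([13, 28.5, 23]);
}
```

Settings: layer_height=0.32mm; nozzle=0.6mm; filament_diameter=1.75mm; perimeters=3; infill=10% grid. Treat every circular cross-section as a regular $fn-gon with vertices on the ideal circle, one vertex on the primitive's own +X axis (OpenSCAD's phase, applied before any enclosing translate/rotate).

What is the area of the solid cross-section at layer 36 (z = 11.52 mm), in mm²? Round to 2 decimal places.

26.12 mm²

At z = 11.52 mm: the cone contributes a regular 24-gon of circumradius 2.900 (interpolated between r1=6.5 and r2=1.5 at t=0.720) (area = (24/2)·2.900²·sin(360°/24) = 26.12 mm²); the cube at (12.5, 4) (footprint 6.5×25.5) is included at this height (area 165.75 mm²); the 13×28.5 cube at (1.5, 10) contributes its full rectangle (area 370.50 mm²); Taking the first minus the rest: starting from the cone (26.12 mm²), the 6.5×25.5 cube at (12.5, 4) misses the remaining region (no effect); the 13×28.5 cube at (1.5, 10) misses the remaining region (no effect) — area = 26.12 mm². Overall, the cross-section is a single solid region. Net area = 26.12 mm².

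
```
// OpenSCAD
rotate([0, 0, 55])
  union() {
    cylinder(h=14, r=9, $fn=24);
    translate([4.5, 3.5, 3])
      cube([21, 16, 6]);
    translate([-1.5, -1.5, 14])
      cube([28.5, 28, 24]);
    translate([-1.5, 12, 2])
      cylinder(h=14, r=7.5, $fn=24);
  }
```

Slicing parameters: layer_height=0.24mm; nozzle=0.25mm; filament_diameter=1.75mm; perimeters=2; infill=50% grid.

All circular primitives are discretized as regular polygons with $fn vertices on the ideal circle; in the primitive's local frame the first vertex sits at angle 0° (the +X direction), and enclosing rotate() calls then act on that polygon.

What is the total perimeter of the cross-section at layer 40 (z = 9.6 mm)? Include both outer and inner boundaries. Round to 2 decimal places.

At z = 9.6 mm: the r=9 cylinder gives a regular 24-gon of circumradius 9 (constant along its height) (perimeter = 2·24·9.000·sin(180°/24) = 56.39 mm); the cube at (4.5, 3.5) is absent (z outside [3, 9]); the cube at (-1.5, -1.5) does not reach this height (z outside [14, 38]); the cylinder at (-1.5, 12): section is a regular 24-gon, circumradius r=7.5 (perimeter = 2·24·7.500·sin(180°/24) = 46.99 mm); Combining (union): the regions partially overlap (shared area 32.61 mm²), so the edge portions inside another operand are dropped and the merged outline is re-measured after clipping — boundary = 79.02 mm; (whole slice rotated 55° about Z — lengths, areas and connectivity unchanged). Overall, the cross-section is a single solid region. Total boundary length (outer) = 79.02 mm.

79.02 mm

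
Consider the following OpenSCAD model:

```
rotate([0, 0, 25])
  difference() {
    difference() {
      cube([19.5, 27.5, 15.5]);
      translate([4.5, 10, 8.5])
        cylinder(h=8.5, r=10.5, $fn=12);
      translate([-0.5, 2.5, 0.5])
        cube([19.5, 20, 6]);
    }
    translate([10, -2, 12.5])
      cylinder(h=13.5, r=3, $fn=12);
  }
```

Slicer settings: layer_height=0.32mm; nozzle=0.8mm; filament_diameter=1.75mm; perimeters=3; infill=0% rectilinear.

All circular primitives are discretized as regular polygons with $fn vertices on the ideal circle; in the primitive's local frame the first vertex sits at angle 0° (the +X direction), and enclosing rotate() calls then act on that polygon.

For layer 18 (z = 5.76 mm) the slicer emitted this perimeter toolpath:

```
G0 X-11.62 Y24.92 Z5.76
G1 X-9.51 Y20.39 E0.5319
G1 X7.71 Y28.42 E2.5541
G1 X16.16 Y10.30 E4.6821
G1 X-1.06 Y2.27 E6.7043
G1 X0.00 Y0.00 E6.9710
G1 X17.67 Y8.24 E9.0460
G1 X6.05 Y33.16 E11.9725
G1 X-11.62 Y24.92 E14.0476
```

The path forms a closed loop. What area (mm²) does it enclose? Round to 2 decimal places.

Apply the shoelace formula to the sequence of (X, Y) vertices; enclosed area = 156.25 mm².

156.25 mm²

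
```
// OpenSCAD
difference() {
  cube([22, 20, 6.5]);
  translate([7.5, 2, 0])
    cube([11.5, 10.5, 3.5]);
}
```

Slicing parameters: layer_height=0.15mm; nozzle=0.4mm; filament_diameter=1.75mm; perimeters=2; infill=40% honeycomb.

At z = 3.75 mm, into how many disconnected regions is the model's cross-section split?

1

At z = 3.75 mm: the cube (footprint 22×20) is included at this height; the cube at (7.5, 2) does not reach this height (z outside [0, 3.5]); After the difference (first − rest): none of the subtracted shapes is present at this height, so the 22×20 cube is unchanged — 1 connected region. The result has 1 disconnected region.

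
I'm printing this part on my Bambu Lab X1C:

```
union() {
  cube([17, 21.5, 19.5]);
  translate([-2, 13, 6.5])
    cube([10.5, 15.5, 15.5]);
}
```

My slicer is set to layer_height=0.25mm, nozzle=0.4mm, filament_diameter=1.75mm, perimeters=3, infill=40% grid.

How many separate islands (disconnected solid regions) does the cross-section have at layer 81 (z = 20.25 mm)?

At z = 20.25 mm: the cube is not intersected at this z (z outside [0, 19.5]); the cube at (-2, 13) (footprint 10.5×15.5) is included at this height; Combining (union): only the 10.5×15.5 cube at (-2, 13) is present, so the union is just that shape — 1 connected region. Overall, the cross-section is a single solid region. Island count = 1.

1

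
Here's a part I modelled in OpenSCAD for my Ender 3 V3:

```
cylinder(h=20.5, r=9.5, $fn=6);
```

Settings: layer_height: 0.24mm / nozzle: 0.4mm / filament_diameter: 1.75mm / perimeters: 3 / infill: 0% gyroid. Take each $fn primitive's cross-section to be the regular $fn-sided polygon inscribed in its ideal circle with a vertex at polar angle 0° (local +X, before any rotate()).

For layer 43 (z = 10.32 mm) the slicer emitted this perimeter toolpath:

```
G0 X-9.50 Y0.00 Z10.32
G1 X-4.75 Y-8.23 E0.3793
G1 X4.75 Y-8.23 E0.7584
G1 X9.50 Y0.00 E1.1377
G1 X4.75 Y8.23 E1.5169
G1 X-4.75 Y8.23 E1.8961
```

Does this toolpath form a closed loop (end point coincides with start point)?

no

Start point (G0): (-9.50, 0.00). End point (last G1): the path does not return to the start — open.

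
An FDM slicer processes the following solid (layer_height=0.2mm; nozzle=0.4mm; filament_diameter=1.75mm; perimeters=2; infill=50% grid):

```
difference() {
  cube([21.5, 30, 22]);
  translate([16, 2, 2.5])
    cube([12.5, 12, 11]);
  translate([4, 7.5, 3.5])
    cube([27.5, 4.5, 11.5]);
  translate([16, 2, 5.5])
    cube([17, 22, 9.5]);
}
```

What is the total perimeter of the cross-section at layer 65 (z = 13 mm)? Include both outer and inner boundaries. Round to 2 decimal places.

At z = 13 mm: the 21.5×30 cube contributes its full rectangle (perimeter 103.00 mm); the 12.5×12 cube at (16, 2) contributes its full rectangle (perimeter 49.00 mm); the cube at (4, 7.5) (footprint 27.5×4.5) is included at this height (perimeter 64.00 mm); the cube at (16, 2) is present — its section is the full 17×22 rectangle (perimeter 78.00 mm); Subtracting the remaining from the first: starting from the 21.5×30 cube, the 12.5×12 cube at (16, 2) partially overlaps it — only the 66.00 mm² overlap (of its 150.00 mm²) is removed, clipping the outline; the 27.5×4.5 cube at (4, 7.5) partially overlaps it — only the 54.00 mm² overlap (of its 123.75 mm²) is removed, clipping the outline; the 17×22 cube at (16, 2) partially overlaps it — only the 55.00 mm² overlap (of its 374.00 mm²) is removed, clipping the outline — boundary = 138.00 mm. Overall, the cross-section is a single solid region. Total boundary length (outer) = 138.00 mm.

138.00 mm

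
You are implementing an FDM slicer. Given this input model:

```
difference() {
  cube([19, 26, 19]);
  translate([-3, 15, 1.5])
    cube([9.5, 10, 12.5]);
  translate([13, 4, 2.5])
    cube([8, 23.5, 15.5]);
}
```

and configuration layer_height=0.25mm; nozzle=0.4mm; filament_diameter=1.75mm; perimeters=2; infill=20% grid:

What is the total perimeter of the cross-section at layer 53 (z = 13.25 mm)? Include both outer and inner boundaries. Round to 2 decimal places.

103.00 mm

At z = 13.25 mm: the cube is present — its section is the full 19×26 rectangle (perimeter 90.00 mm); the 9.5×10 cube at (-3, 15) contributes its full rectangle (perimeter 39.00 mm); the cube at (13, 4) is present — its section is the full 8×23.5 rectangle (perimeter 63.00 mm); Taking the first minus the rest: starting from the 19×26 cube, the 9.5×10 cube at (-3, 15) partially overlaps it — only the 65.00 mm² overlap (of its 95.00 mm²) is removed, clipping the outline; the 8×23.5 cube at (13, 4) partially overlaps it — only the 132.00 mm² overlap (of its 188.00 mm²) is removed, clipping the outline — boundary = 103.00 mm. Overall, the cross-section is a single solid region. Total boundary length (outer) = 103.00 mm.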